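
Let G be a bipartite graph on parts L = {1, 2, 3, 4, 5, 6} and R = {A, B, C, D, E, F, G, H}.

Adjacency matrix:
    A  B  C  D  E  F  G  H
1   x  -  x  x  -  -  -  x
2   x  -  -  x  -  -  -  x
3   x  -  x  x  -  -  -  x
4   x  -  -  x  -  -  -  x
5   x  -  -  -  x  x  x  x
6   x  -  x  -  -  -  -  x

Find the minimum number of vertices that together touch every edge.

The 5 edges 1–C, 2–A, 3–H, 4–D, 5–G form a matching, so any vertex cover needs at least 5 vertices (one per matched edge).
Conversely {5, A, C, D, H} meets every edge and has exactly 5 vertices, so 5 is optimal.

5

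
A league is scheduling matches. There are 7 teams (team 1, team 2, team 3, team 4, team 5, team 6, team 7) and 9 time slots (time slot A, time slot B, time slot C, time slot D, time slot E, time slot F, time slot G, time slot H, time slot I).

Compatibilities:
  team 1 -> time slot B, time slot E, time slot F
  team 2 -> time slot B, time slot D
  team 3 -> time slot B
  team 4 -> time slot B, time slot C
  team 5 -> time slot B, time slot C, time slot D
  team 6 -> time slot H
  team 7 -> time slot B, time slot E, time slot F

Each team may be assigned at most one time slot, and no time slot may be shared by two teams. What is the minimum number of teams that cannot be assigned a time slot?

One maximum matching: team 1-time slot E, team 2-time slot D, team 3-time slot B, team 4-time slot C, team 6-time slot H, team 7-time slot F.
The set {team 2, team 3, team 4, team 5} has only 3 neighbours ({time slot B, time slot C, time slot D}), so by Hall's theorem at most 6 of the 7 teams can be matched.
That matches 6 of the 7, leaving 1 unmatched; no matching can do better.

1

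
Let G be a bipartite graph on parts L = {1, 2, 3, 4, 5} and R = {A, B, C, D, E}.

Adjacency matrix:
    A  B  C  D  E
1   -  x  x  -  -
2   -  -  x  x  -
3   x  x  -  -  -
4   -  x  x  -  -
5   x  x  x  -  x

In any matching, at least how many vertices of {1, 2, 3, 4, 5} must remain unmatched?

A valid assignment of size 5: 1–C, 2–D, 3–A, 4–B, 5–E.
All 5 left vertices are matched, so no larger matching exists.
That matches 5 of the 5, leaving 0 unmatched; no matching can do better.

0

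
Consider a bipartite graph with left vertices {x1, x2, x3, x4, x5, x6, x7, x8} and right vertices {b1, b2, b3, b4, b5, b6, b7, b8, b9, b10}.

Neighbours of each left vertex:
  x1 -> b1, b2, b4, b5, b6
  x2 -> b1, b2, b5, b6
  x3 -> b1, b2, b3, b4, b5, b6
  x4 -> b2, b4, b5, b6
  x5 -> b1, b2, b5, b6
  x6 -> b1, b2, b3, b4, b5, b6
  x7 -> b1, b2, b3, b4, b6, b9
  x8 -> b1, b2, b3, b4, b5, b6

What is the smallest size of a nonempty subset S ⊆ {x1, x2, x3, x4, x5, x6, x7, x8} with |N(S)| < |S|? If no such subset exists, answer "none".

7

Take S = {x1, x2, x3, x4, x5, x6, x8}. Its neighbourhood is {b1, b2, b3, b4, b5, b6}, so |N(S)| = 6 < |S| = 7.
Every subset of size less than 7 has at least as many neighbours as members, so 7 is the minimum.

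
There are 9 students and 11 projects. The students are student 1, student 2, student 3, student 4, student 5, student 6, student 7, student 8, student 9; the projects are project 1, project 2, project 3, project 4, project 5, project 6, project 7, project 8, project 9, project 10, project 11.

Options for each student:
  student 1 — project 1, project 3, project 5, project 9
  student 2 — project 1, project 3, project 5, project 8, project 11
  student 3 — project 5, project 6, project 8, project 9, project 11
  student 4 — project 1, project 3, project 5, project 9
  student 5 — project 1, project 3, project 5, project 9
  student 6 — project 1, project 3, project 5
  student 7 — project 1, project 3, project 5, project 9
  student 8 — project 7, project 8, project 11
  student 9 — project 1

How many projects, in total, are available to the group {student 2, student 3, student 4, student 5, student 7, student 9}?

The union of neighbours of {student 2, student 3, student 4, student 5, student 7, student 9} is {project 1, project 3, project 5, project 6, project 8, project 9, project 11}, which has 7 elements.
Since |N(S)| = 7 ≥ |S| = 6, Hall's condition holds for this subset.

7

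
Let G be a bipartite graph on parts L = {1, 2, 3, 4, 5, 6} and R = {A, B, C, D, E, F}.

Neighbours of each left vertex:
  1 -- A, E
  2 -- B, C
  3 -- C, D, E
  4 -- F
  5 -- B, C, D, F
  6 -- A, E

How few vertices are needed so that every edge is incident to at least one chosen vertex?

6

The 6 edges 1–A, 2–B, 3–C, 4–F, 5–D, 6–E form a matching, so any vertex cover needs at least 6 vertices (one per matched edge).
Conversely {1, 2, 3, 4, 5, 6} meets every edge and has exactly 6 vertices, so 6 is optimal.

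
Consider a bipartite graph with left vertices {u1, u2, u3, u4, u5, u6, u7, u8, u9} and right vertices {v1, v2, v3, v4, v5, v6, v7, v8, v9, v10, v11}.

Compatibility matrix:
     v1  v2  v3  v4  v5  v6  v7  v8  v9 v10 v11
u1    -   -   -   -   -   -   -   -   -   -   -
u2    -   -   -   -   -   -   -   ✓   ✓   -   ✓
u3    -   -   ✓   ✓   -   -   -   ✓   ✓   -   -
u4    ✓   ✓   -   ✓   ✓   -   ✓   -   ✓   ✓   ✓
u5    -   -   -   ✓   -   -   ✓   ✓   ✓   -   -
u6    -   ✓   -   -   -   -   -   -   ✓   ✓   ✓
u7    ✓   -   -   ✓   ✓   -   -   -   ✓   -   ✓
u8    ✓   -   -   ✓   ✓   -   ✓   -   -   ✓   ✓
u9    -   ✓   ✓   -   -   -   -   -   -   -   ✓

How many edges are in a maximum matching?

One maximum matching: u2-v9, u3-v3, u4-v1, u5-v7, u6-v10, u7-v5, u8-v11, u9-v2.
The set {u1} has only 0 neighbours (∅), so by Hall's theorem at most 8 of the 9 left vertices can be matched.

8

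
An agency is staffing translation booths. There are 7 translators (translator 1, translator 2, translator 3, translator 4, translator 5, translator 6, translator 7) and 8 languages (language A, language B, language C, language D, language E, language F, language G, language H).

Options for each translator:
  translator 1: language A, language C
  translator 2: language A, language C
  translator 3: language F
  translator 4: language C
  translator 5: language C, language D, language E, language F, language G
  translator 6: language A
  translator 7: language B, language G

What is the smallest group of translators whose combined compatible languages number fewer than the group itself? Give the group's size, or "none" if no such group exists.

3

Take S = {translator 1, translator 2, translator 4}. Its neighbourhood is {language A, language C}, so |N(S)| = 2 < |S| = 3.
Every subset of size less than 3 has at least as many neighbours as members, so 3 is the minimum.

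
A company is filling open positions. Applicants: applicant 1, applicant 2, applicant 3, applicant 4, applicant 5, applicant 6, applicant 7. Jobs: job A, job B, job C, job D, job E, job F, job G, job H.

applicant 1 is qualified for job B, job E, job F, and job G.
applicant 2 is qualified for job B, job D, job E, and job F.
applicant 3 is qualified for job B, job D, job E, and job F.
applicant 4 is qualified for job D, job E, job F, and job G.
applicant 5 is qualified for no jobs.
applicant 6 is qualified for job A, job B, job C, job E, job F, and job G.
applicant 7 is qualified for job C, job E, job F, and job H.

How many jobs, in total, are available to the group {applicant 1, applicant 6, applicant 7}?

7

The union of neighbours of {applicant 1, applicant 6, applicant 7} is {job A, job B, job C, job E, job F, job G, job H}, which has 7 elements.
Since |N(S)| = 7 ≥ |S| = 3, Hall's condition holds for this subset.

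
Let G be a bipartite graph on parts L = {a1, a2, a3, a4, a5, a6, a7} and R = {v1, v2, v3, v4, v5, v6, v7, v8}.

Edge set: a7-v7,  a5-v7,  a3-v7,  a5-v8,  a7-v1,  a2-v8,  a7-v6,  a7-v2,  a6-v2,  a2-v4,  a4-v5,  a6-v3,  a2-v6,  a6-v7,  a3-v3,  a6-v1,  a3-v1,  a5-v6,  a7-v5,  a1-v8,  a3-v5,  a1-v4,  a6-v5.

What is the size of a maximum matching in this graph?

7

One maximum matching: a1→v8, a2→v4, a3→v7, a4→v5, a5→v6, a6→v3, a7→v2.
This saturates every left vertex, so 7 is the maximum.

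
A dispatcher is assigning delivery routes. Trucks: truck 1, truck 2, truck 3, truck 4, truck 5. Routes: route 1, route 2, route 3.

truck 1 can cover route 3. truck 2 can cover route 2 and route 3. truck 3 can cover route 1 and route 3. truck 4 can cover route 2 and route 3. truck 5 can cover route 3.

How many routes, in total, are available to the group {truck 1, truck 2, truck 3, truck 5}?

The union of neighbours of {truck 1, truck 2, truck 3, truck 5} is {route 1, route 2, route 3}, which has 3 elements.
Since |N(S)| = 3 < |S| = 4, Hall's condition fails for this subset.

3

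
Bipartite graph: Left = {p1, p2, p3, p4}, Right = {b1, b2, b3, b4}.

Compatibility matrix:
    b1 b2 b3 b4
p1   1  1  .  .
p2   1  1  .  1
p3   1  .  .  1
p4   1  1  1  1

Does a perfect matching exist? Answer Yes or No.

Yes

A valid assignment of size 4: p1→b1, p2→b2, p3→b4, p4→b3.
Every left vertex is matched, so this is a perfect matching.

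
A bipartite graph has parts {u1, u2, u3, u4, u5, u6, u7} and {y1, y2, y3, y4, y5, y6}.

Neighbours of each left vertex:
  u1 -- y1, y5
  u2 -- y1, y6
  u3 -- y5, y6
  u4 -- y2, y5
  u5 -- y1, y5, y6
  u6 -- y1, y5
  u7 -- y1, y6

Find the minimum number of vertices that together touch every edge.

{u4, y1, y5, y6} is a vertex cover of size 4: every edge has an endpoint in this set.
No smaller cover exists because u1–y5, u2–y1, u3–y6, u4–y2 is a matching of size 4, and a cover must include an endpoint of each of these disjoint edges (König's theorem).

4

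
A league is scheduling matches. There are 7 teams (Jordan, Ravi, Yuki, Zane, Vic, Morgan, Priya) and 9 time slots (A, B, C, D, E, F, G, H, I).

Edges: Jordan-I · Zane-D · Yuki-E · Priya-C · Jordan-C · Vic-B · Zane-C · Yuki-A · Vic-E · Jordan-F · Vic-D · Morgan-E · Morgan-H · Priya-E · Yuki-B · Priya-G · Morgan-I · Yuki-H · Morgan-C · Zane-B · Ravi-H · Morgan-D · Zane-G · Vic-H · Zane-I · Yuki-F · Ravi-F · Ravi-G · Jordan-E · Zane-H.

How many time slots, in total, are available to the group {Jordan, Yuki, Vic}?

8

The union of neighbours of {Jordan, Yuki, Vic} is {A, B, C, D, E, F, H, I}, which has 8 elements.
Since |N(S)| = 8 ≥ |S| = 3, Hall's condition holds for this subset.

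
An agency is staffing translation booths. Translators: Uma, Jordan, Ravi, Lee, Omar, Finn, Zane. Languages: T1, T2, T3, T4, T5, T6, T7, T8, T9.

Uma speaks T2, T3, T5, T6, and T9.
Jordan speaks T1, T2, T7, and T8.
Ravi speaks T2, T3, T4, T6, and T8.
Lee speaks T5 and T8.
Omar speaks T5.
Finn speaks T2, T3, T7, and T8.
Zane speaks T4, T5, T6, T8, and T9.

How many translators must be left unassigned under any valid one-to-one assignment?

One maximum matching: Uma–T6, Jordan–T2, Ravi–T3, Lee–T8, Omar–T5, Finn–T7, Zane–T4.
This saturates every translator, so 7 is the maximum.
That matches 7 of the 7, leaving 0 unmatched; no matching can do better.

0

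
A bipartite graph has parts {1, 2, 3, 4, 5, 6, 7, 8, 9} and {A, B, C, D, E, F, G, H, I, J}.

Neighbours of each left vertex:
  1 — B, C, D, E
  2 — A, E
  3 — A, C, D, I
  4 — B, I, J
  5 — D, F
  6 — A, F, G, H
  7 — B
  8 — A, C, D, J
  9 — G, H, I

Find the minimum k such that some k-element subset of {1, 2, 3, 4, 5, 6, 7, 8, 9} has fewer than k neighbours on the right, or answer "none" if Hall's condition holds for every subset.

A matching saturating every left vertex exists, for instance 1→C, 2→E, 3→A, 4→I, 5→D, 6→F, 7→B, 8→J, 9→G.
By Hall's marriage theorem, this means |N(S)| ≥ |S| for every subset S, so no violating subset exists.

none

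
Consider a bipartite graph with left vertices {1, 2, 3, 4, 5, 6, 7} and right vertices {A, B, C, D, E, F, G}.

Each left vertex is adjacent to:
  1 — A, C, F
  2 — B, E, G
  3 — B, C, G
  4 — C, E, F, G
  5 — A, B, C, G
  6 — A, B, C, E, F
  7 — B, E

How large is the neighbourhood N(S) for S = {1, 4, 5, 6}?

The union of neighbours of {1, 4, 5, 6} is {A, B, C, E, F, G}, which has 6 elements.
Since |N(S)| = 6 ≥ |S| = 4, Hall's condition holds for this subset.

6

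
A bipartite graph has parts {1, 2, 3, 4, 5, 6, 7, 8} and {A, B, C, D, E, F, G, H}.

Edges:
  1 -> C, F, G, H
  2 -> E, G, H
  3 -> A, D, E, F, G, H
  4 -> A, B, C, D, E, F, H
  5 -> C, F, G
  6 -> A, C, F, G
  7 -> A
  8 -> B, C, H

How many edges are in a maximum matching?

8

A valid assignment of size 8: 1-H, 2-G, 3-D, 4-E, 5-C, 6-F, 7-A, 8-B.
All 8 left vertices are matched, so no larger matching exists.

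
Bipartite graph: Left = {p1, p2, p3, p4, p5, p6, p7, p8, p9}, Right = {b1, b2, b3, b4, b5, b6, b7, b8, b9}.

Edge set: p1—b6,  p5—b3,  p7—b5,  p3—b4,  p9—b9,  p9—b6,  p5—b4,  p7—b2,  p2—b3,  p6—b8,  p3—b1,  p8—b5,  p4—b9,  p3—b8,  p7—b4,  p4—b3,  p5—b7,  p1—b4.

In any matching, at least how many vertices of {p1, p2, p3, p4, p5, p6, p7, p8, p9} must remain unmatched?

A valid assignment of size 9: p1→b4, p2→b3, p3→b1, p4→b9, p5→b7, p6→b8, p7→b2, p8→b5, p9→b6.
All 9 left vertices are matched, so no larger matching exists.
That matches 9 of the 9, leaving 0 unmatched; no matching can do better.

0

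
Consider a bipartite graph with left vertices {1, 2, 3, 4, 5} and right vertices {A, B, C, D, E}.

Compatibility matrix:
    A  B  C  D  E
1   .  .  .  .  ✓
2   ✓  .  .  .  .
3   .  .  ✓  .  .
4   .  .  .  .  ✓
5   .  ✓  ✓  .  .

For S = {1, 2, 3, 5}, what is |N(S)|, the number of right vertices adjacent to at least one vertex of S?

4

The union of neighbours of {1, 2, 3, 5} is {A, B, C, E}, which has 4 elements.
Since |N(S)| = 4 ≥ |S| = 4, Hall's condition holds for this subset.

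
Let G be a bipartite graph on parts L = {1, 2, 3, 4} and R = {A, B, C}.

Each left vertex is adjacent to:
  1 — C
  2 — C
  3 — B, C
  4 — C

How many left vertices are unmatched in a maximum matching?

A valid assignment of size 2: 1-C, 3-B.
The set {1, 2, 4} has only 1 neighbour ({C}), so by Hall's theorem at most 2 of the 4 left vertices can be matched.
That matches 2 of the 4, leaving 2 unmatched; no matching can do better.

2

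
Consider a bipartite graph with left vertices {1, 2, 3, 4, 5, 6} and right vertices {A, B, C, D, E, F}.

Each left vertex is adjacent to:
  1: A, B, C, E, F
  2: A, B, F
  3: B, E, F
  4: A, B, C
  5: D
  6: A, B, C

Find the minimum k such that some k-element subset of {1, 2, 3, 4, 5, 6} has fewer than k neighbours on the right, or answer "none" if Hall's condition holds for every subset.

none

A matching saturating every left vertex exists, for instance 1→A, 2→F, 3→E, 4→C, 5→D, 6→B.
By Hall's marriage theorem, this means |N(S)| ≥ |S| for every subset S, so no violating subset exists.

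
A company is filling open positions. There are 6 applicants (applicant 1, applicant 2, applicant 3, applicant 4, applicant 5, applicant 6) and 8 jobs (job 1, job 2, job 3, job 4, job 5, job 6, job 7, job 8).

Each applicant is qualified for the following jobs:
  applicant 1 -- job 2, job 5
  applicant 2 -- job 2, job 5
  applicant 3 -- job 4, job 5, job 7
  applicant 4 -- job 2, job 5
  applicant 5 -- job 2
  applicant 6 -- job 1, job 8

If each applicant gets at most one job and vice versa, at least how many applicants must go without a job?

2

For example, pair applicant 1–job 5, applicant 2–job 2, applicant 3–job 4, applicant 6–job 1.
The set {applicant 1, applicant 2, applicant 4, applicant 5} has only 2 neighbours ({job 2, job 5}), so by Hall's theorem at most 4 of the 6 applicants can be matched.
That matches 4 of the 6, leaving 2 unmatched; no matching can do better.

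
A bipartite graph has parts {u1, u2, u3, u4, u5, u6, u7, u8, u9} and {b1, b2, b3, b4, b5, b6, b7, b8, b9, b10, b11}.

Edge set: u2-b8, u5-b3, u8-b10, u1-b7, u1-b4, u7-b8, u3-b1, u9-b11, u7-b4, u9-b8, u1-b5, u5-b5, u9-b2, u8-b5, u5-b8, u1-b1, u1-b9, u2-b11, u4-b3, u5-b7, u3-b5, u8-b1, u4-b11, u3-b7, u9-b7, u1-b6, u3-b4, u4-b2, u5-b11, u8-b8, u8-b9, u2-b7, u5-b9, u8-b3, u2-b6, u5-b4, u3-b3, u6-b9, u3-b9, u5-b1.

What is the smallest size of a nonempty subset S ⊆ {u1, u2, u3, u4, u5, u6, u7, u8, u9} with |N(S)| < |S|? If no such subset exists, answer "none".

none

A matching saturating every left vertex exists, for instance u1→b7, u2→b6, u3→b1, u4→b3, u5→b11, u6→b9, u7→b4, u8→b5, u9→b8.
By Hall's marriage theorem, this means |N(S)| ≥ |S| for every subset S, so no violating subset exists.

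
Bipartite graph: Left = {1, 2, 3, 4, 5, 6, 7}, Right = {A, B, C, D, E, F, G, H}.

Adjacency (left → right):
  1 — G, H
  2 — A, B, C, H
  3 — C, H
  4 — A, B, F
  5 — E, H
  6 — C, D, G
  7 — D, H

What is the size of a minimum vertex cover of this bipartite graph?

A maximum matching has 7 edges (e.g. 1–H, 2–B, 3–C, 4–F, 5–E, 6–G, 7–D).
By König's theorem the minimum vertex cover has the same size. One such cover is {1, 2, 3, 4, 5, 6, 7}.

7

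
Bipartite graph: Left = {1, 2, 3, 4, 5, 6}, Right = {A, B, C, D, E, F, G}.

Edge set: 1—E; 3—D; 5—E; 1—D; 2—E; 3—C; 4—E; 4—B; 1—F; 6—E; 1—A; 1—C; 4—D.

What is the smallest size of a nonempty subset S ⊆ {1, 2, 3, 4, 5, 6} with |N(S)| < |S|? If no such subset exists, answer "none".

Take S = {2, 5}. Its neighbourhood is {E}, so |N(S)| = 1 < |S| = 2.
No single vertex violates Hall's condition since each has at least one neighbour, so 2 is the minimum.

2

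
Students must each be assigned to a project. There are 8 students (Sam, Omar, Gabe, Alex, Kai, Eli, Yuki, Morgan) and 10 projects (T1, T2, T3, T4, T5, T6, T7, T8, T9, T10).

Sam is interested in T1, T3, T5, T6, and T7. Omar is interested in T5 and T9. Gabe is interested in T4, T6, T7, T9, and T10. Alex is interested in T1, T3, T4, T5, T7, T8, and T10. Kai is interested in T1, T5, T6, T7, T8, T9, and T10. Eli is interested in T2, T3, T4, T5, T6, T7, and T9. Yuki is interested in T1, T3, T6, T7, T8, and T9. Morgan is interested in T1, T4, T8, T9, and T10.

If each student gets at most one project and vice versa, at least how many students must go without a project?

A valid assignment of size 8: Sam-T5, Omar-T9, Gabe-T7, Alex-T4, Kai-T8, Eli-T6, Yuki-T3, Morgan-T10.
This saturates every student, so 8 is the maximum.
That matches 8 of the 8, leaving 0 unmatched; no matching can do better.

0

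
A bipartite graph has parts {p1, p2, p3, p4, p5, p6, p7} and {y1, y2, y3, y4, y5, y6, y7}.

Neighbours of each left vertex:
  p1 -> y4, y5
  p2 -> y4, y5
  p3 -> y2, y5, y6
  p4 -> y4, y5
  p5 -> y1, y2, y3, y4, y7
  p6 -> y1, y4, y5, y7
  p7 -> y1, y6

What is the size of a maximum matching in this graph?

One maximum matching: p1→y5, p2→y4, p3→y2, p5→y3, p6→y7, p7→y1.
The set {p1, p2, p4} has only 2 neighbours ({y4, y5}), so by Hall's theorem at most 6 of the 7 left vertices can be matched.

6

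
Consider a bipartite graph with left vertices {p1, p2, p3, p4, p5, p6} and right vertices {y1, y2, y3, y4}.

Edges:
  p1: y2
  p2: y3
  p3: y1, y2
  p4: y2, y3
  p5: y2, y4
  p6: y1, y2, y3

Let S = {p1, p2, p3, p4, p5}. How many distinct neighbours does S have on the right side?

The union of neighbours of {p1, p2, p3, p4, p5} is {y1, y2, y3, y4}, which has 4 elements.
Since |N(S)| = 4 < |S| = 5, Hall's condition fails for this subset.

4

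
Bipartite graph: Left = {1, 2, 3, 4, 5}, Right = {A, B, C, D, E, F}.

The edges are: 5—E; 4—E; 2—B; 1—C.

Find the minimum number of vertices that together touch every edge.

3

A maximum matching has 3 edges (e.g. 1–C, 2–B, 4–E).
By König's theorem the minimum vertex cover has the same size. One such cover is {1, 2, E}.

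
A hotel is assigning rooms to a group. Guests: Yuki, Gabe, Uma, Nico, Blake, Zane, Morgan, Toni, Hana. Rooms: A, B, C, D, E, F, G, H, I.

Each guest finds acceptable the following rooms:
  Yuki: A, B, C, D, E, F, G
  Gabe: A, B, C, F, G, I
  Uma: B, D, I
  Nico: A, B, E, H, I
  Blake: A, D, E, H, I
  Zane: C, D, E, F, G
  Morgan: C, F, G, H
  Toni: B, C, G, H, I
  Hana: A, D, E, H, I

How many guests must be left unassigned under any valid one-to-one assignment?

One maximum matching: Yuki–F, Gabe–I, Uma–D, Nico–B, Blake–E, Zane–G, Morgan–C, Toni–H, Hana–A.
This saturates every guest, so 9 is the maximum.
That matches 9 of the 9, leaving 0 unmatched; no matching can do better.

0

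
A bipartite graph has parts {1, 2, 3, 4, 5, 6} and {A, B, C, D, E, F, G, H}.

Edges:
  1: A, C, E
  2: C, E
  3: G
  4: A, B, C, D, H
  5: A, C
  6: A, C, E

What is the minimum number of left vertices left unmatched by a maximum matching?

1

One maximum matching: 1–A, 2–E, 3–G, 4–H, 5–C.
The set {1, 2, 5, 6} has only 3 neighbours ({A, C, E}), so by Hall's theorem at most 5 of the 6 left vertices can be matched.
That matches 5 of the 6, leaving 1 unmatched; no matching can do better.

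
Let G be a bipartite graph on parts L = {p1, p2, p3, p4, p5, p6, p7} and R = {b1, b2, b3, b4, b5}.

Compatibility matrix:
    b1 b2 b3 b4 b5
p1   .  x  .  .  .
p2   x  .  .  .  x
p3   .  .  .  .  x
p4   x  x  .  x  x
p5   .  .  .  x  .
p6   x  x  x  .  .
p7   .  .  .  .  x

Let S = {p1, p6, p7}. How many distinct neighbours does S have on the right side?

4

The union of neighbours of {p1, p6, p7} is {b1, b2, b3, b5}, which has 4 elements.
Since |N(S)| = 4 ≥ |S| = 3, Hall's condition holds for this subset.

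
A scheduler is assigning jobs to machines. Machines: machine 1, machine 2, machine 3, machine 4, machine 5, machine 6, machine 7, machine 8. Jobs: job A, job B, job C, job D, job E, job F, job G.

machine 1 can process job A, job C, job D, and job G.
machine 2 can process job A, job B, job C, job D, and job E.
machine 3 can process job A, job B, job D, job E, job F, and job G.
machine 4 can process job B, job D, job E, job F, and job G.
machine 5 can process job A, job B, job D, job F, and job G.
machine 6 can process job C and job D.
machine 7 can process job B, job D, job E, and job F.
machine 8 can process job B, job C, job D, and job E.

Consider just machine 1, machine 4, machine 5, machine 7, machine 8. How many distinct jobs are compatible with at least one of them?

The union of neighbours of {machine 1, machine 4, machine 5, machine 7, machine 8} is {job A, job B, job C, job D, job E, job F, job G}, which has 7 elements.
Since |N(S)| = 7 ≥ |S| = 5, Hall's condition holds for this subset.

7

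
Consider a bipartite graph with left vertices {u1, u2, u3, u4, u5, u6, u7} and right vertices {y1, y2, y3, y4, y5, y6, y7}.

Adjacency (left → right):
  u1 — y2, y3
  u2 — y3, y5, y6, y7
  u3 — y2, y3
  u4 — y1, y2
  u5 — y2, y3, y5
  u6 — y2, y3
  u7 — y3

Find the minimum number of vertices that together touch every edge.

A maximum matching has 5 edges (e.g. u1–y2, u2–y6, u3–y3, u4–y1, u5–y5).
By König's theorem the minimum vertex cover has the same size. One such cover is {u2, u4, u5, y2, y3}.

5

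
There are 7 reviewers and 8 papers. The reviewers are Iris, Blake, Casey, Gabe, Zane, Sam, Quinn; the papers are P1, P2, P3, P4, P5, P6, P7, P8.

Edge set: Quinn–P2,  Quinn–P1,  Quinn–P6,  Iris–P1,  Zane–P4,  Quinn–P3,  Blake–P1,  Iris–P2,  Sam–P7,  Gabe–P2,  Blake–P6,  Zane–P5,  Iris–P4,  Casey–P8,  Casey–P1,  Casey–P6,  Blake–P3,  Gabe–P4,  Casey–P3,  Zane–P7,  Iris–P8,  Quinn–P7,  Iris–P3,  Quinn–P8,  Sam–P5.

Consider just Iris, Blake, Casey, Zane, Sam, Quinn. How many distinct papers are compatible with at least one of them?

8

The union of neighbours of {Iris, Blake, Casey, Zane, Sam, Quinn} is {P1, P2, P3, P4, P5, P6, P7, P8}, which has 8 elements.
Since |N(S)| = 8 ≥ |S| = 6, Hall's condition holds for this subset.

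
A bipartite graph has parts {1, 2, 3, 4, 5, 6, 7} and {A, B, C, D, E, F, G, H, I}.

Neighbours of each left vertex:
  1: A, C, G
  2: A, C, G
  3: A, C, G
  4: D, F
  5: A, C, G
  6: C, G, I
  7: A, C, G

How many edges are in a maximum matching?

5

A valid assignment of size 5: 1→A, 2→G, 3→C, 4→F, 6→I.
The set {1, 2, 3, 5, 7} has only 3 neighbours ({A, C, G}), so by Hall's theorem at most 5 of the 7 left vertices can be matched.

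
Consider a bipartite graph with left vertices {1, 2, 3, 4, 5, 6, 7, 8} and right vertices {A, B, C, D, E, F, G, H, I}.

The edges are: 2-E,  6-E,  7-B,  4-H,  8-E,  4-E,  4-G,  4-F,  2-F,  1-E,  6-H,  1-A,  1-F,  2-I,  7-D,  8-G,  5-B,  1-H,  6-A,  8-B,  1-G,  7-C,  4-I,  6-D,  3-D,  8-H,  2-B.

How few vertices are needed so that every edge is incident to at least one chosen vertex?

8

The 8 edges 1–A, 2–F, 3–D, 4–G, 5–B, 6–H, 7–C, 8–E form a matching, so any vertex cover needs at least 8 vertices (one per matched edge).
Conversely {1, 2, 3, 4, 5, 6, 7, 8} meets every edge and has exactly 8 vertices, so 8 is optimal.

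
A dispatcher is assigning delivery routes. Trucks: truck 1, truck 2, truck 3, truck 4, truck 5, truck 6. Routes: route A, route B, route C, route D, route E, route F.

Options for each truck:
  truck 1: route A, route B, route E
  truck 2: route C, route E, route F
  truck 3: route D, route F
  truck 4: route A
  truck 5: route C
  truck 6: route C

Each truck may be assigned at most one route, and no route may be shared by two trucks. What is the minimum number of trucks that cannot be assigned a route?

A valid assignment of size 5: truck 1-route B, truck 2-route E, truck 3-route F, truck 4-route A, truck 5-route C.
The set {truck 5, truck 6} has only 1 neighbour ({route C}), so by Hall's theorem at most 5 of the 6 trucks can be matched.
That matches 5 of the 6, leaving 1 unmatched; no matching can do better.

1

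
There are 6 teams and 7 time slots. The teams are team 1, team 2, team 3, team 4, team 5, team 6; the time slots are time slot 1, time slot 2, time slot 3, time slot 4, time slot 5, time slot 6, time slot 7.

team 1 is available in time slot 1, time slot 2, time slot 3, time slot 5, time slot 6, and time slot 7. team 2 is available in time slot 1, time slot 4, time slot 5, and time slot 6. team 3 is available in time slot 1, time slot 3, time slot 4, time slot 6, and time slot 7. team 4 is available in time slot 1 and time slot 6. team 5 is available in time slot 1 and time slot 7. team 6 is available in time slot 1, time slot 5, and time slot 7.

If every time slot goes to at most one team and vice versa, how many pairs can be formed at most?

6

A valid assignment of size 6: team 1→time slot 3, team 2→time slot 5, team 3→time slot 4, team 4→time slot 6, team 5→time slot 1, team 6→time slot 7.
All 6 teams are matched, so no larger matching exists.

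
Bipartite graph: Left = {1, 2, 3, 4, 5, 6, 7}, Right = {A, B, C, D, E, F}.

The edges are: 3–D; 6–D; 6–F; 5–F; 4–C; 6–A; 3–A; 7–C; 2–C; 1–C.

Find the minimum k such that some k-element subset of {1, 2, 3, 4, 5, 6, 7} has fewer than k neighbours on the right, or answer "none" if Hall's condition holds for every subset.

Take S = {1, 2}. Its neighbourhood is {C}, so |N(S)| = 1 < |S| = 2.
No single vertex violates Hall's condition since each has at least one neighbour, so 2 is the minimum.

2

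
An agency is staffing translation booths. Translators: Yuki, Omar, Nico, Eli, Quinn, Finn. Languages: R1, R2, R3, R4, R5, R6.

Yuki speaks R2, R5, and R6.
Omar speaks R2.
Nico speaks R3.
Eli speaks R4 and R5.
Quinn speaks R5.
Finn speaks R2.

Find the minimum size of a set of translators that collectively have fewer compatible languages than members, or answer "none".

Take S = {Omar, Finn}. Its neighbourhood is {R2}, so |N(S)| = 1 < |S| = 2.
No single vertex violates Hall's condition since each has at least one neighbour, so 2 is the minimum.

2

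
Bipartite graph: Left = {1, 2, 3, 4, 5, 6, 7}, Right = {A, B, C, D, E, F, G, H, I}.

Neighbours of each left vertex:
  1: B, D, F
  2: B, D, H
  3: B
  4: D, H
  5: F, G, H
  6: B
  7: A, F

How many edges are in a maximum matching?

For example, pair 1→F, 2→H, 3→B, 4→D, 5→G, 7→A.
The set {3, 6} has only 1 neighbour ({B}), so by Hall's theorem at most 6 of the 7 left vertices can be matched.

6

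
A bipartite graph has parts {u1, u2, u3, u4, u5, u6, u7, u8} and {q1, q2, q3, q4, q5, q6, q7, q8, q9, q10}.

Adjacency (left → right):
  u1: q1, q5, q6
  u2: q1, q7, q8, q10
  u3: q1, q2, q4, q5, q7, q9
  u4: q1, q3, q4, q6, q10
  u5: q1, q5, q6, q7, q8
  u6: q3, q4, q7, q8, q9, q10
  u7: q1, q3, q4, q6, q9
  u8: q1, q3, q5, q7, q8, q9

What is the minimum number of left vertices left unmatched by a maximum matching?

One maximum matching: u1-q5, u2-q10, u3-q4, u4-q1, u5-q7, u6-q8, u7-q6, u8-q9.
This saturates every left vertex, so 8 is the maximum.
That matches 8 of the 8, leaving 0 unmatched; no matching can do better.

0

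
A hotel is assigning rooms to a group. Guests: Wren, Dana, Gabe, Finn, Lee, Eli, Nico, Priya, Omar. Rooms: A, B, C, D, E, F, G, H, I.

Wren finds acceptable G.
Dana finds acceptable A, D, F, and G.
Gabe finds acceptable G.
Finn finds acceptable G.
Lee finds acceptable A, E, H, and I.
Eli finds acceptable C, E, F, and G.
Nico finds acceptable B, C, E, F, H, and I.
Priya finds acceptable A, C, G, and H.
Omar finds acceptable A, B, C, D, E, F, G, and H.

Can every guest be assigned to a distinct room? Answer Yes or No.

The set {Wren, Gabe, Finn} has only 1 neighbour ({G}), so by Hall's theorem at most 7 of the 9 guests can be matched.
Hence no matching covers every guest.

No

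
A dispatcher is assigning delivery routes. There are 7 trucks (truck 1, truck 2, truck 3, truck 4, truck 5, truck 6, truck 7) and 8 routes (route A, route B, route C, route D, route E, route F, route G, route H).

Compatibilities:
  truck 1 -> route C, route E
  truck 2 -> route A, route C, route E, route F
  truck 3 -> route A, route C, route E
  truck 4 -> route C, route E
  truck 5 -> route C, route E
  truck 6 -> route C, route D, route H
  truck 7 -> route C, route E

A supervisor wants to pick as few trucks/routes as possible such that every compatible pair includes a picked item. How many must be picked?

{truck 2, truck 3, truck 6, route C, route E} is a vertex cover of size 5: every edge has an endpoint in this set.
No smaller cover exists because truck 1–route C, truck 2–route F, truck 3–route A, truck 4–route E, truck 6–route H is a matching of size 5, and a cover must include an endpoint of each of these disjoint edges (König's theorem).

5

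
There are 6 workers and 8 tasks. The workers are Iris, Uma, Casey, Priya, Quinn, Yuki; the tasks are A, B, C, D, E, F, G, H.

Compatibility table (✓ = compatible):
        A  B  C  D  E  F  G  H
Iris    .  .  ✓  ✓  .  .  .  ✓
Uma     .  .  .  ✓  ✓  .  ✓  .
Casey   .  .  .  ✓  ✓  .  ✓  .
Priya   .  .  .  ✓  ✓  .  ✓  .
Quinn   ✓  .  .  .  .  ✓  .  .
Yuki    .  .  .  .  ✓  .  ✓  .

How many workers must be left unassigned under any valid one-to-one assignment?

A valid assignment of size 5: Iris-C, Uma-G, Casey-D, Priya-E, Quinn-F.
The set {Uma, Casey, Priya, Yuki} has only 3 neighbours ({D, E, G}), so by Hall's theorem at most 5 of the 6 workers can be matched.
That matches 5 of the 6, leaving 1 unmatched; no matching can do better.

1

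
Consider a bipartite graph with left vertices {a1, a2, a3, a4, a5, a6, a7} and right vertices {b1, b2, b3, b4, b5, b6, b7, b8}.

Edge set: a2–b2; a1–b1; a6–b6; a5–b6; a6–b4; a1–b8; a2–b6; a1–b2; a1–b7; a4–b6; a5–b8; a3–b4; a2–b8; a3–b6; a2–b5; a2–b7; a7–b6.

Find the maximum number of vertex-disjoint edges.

5

A valid assignment of size 5: a1-b7, a2-b5, a3-b4, a4-b6, a5-b8.
The set {a3, a4, a6, a7} has only 2 neighbours ({b4, b6}), so by Hall's theorem at most 5 of the 7 left vertices can be matched.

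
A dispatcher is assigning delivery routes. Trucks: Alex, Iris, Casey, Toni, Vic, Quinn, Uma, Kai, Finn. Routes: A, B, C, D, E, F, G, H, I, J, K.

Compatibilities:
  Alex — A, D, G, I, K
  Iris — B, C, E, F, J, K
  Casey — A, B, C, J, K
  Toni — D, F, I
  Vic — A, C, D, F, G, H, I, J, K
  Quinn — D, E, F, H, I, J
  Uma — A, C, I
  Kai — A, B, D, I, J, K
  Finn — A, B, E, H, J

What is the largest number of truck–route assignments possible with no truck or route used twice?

9

A valid assignment of size 9: Alex→K, Iris→E, Casey→B, Toni→F, Vic→G, Quinn→H, Uma→I, Kai→A, Finn→J.
All 9 trucks are matched, so no larger matching exists.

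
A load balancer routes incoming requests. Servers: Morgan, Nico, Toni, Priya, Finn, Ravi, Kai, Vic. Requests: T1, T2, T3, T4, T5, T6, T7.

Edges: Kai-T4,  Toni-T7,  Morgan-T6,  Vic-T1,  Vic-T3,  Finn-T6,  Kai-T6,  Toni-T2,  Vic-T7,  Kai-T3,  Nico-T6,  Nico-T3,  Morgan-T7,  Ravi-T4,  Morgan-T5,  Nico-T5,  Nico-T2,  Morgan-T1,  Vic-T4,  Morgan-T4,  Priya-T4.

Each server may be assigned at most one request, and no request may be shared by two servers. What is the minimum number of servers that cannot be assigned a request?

1

One maximum matching: Morgan→T1, Nico→T5, Toni→T2, Priya→T4, Finn→T6, Kai→T3, Vic→T7.
The set {Priya, Ravi} has only 1 neighbour ({T4}), so by Hall's theorem at most 7 of the 8 servers can be matched.
That matches 7 of the 8, leaving 1 unmatched; no matching can do better.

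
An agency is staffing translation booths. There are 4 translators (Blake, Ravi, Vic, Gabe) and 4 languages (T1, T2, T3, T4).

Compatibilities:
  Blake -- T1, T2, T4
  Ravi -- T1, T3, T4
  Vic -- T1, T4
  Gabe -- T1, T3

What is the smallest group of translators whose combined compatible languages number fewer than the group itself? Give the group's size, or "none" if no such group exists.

A matching saturating every translator exists, for instance Blake→T2, Ravi→T3, Vic→T4, Gabe→T1.
By Hall's marriage theorem, this means |N(S)| ≥ |S| for every subset S, so no violating subset exists.

none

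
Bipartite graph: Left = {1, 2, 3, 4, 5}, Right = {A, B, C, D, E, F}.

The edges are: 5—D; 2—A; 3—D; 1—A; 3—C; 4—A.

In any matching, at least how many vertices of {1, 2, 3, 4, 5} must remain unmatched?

2

A valid assignment of size 3: 1-A, 3-C, 5-D.
The set {1, 2, 4} has only 1 neighbour ({A}), so by Hall's theorem at most 3 of the 5 left vertices can be matched.
That matches 3 of the 5, leaving 2 unmatched; no matching can do better.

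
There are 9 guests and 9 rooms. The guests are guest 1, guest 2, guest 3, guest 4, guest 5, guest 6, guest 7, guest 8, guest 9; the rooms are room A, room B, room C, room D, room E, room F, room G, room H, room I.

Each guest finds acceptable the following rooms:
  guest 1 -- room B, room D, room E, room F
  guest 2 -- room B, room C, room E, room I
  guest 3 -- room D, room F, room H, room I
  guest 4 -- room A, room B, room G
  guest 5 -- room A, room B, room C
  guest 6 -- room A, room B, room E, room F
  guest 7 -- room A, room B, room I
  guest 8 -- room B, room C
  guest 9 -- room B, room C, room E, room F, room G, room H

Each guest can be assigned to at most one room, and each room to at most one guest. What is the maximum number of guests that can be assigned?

One maximum matching: guest 1→room D, guest 2→room E, guest 3→room H, guest 4→room G, guest 5→room A, guest 6→room F, guest 7→room I, guest 8→room B, guest 9→room C.
All 9 guests are matched, so no larger matching exists.

9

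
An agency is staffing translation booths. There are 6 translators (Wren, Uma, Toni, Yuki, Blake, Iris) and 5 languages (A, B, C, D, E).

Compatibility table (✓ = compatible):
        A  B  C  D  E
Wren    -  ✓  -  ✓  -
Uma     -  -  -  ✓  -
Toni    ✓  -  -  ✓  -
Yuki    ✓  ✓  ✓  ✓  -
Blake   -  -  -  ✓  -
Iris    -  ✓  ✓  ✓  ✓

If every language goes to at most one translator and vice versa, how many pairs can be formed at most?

One maximum matching: Wren–B, Uma–D, Toni–A, Yuki–C, Iris–E.
The set {Uma, Blake} has only 1 neighbour ({D}), so by Hall's theorem at most 5 of the 6 translators can be matched.

5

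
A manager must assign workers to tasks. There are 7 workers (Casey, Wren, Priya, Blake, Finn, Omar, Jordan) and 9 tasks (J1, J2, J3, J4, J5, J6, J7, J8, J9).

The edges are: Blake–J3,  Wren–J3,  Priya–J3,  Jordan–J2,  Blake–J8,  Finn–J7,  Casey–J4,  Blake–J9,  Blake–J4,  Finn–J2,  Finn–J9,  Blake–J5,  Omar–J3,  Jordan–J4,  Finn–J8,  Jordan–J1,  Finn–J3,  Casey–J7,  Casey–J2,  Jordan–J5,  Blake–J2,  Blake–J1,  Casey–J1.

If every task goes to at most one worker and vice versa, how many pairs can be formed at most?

One maximum matching: Casey–J7, Wren–J3, Blake–J2, Finn–J9, Jordan–J5.
The set {Wren, Priya, Omar} has only 1 neighbour ({J3}), so by Hall's theorem at most 5 of the 7 workers can be matched.

5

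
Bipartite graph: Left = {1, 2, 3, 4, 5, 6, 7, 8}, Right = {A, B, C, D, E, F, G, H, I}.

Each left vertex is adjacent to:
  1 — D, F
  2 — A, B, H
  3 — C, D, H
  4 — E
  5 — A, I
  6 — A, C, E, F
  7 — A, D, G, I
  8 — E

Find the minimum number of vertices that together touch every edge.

{1, 2, 3, 5, 6, 7, E} is a vertex cover of size 7: every edge has an endpoint in this set.
No smaller cover exists because 1–F, 2–B, 3–D, 4–E, 5–A, 6–C, 7–I is a matching of size 7, and a cover must include an endpoint of each of these disjoint edges (König's theorem).

7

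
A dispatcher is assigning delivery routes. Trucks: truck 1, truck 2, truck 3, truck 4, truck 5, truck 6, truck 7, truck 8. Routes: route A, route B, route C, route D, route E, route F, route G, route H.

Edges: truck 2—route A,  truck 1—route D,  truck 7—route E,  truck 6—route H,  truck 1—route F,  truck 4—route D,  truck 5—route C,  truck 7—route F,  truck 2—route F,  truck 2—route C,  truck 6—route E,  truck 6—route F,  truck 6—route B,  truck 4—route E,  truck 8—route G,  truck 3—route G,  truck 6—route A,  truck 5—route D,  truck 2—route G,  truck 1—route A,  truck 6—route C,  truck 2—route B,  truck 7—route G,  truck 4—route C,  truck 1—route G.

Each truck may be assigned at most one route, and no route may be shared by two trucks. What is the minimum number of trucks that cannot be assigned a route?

1

For example, pair truck 1–route F, truck 2–route A, truck 3–route G, truck 4–route D, truck 5–route C, truck 6–route H, truck 7–route E.
The set {truck 3, truck 8} has only 1 neighbour ({route G}), so by Hall's theorem at most 7 of the 8 trucks can be matched.
That matches 7 of the 8, leaving 1 unmatched; no matching can do better.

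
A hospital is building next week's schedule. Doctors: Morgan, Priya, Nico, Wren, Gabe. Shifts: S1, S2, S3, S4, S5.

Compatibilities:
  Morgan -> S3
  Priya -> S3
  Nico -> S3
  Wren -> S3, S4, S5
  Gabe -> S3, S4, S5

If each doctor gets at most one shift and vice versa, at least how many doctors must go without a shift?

For example, pair Morgan-S3, Wren-S5, Gabe-S4.
The set {Morgan, Priya, Nico} has only 1 neighbour ({S3}), so by Hall's theorem at most 3 of the 5 doctors can be matched.
That matches 3 of the 5, leaving 2 unmatched; no matching can do better.

2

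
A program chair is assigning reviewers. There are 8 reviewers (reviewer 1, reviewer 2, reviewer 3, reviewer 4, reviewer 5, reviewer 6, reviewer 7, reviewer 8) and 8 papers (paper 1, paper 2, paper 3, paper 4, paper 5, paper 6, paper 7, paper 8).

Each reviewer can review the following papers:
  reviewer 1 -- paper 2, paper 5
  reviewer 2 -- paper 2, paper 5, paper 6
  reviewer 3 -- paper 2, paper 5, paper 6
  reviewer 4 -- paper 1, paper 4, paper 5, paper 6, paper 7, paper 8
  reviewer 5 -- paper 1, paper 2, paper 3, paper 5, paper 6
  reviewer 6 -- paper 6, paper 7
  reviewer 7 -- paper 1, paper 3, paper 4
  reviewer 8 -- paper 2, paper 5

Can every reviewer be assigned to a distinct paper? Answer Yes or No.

The set {reviewer 1, reviewer 2, reviewer 3, reviewer 8} has only 3 neighbours ({paper 2, paper 5, paper 6}), so by Hall's theorem at most 7 of the 8 reviewers can be matched.
Hence no matching covers every reviewer.

No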